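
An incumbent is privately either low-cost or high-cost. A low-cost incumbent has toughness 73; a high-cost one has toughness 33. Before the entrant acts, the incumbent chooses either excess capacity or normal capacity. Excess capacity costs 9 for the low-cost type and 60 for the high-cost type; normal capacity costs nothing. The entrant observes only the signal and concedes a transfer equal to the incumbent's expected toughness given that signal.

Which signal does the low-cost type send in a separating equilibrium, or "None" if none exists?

Try low-cost → excess capacity, high-cost → normal capacity:
  Under separation the entrant infers type exactly: excess capacity → low-cost (pays 73), normal capacity → high-cost (pays 33).
  Low-cost: excess capacity gives 73 − 9 = 64; normal capacity gives 33 − 0 = 33. No deviation. ✓
  High-cost: normal capacity gives 33 − 0 = 33; excess capacity gives 73 − 60 = 13. No deviation. ✓
Both hold — the low-cost type sends excess capacity.

excess capacity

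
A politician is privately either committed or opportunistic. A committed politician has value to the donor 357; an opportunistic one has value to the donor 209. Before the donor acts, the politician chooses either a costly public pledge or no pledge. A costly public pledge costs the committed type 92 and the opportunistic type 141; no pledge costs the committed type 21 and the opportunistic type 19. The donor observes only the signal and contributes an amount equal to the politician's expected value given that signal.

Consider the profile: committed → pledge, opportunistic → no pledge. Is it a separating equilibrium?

Under separation the donor infers type exactly: pledge → committed (pays 357), no pledge → opportunistic (pays 209).
Committed: pledge gives 357 − 92 = 265; no pledge gives 209 − 21 = 188. No deviation. ✓
Opportunistic: no pledge gives 209 − 19 = 190; pledge gives 357 − 141 = 216. Would deviate. ✗

No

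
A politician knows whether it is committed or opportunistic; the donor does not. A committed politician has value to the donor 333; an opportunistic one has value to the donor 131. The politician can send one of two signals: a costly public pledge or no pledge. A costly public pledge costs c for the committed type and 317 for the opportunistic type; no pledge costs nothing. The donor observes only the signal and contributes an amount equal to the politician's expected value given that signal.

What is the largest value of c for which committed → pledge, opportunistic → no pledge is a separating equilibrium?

202

Under separation: pledge → committed (pays 333); no pledge → opportunistic (pays 131).
Opportunistic: 131 − 0 = 131 ≥ 333 − 317 = 16. Holds regardless of c. ✓
Committed: 333 − c ≥ 131 − 0, so c ≤ 333 − 131 = 202.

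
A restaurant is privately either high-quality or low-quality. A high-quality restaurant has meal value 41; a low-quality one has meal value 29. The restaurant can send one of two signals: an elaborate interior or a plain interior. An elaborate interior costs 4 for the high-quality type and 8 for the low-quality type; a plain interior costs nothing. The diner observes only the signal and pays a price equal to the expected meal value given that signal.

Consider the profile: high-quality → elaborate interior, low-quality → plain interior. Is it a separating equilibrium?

If types separate, elaborate interior earns payment 41 and plain interior earns 29.
High-quality: elaborate interior gives 41 − 4 = 37; plain interior gives 29 − 0 = 29. No deviation. ✓
Low-quality: plain interior gives 29 − 0 = 29; elaborate interior gives 41 − 8 = 33. Would deviate. ✗

No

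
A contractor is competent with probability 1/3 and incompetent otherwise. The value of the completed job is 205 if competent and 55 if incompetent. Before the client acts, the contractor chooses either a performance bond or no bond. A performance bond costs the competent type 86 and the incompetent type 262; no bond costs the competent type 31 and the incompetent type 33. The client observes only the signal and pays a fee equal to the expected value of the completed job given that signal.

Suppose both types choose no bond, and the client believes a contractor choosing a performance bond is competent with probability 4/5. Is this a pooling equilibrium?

No

On the equilibrium path (no bond) the client holds the prior 1/3 and pays 1/3·205 + 2/3·55 = 105. Off-path (bond) belief 4/5 gives 4/5·205 + 1/5·55 = 175.
Competent: no bond gives 105 − 31 = 74; bond gives 175 − 86 = 89. Deviates. ✗
Incompetent: no bond gives 105 − 33 = 72; bond gives 175 − 262 = -87. Stays. ✓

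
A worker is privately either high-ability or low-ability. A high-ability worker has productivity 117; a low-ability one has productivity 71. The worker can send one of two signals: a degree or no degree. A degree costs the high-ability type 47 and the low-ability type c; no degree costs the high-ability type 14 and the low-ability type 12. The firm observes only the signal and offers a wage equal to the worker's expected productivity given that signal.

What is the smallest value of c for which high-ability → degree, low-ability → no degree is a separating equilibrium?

Under separation: degree → high-ability (pays 117); no degree → low-ability (pays 71).
High-ability: 117 − 47 = 70 ≥ 71 − 14 = 57. Holds regardless of c. ✓
Low-ability: 71 − 12 ≥ 117 − c, so c ≥ 117 − 59 = 58.

58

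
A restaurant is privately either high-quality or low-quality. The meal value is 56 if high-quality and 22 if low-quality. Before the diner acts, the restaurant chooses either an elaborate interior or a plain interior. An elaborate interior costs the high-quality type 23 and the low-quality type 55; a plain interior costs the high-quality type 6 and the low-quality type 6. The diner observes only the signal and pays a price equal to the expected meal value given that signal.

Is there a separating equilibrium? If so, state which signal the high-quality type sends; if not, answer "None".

Try high-quality → elaborate interior, low-quality → plain interior:
  If types separate, elaborate interior earns payment 56 and plain interior earns 22.
  High-quality: elaborate interior gives 56 − 23 = 33; plain interior gives 22 − 6 = 16. No deviation. ✓
  Low-quality: plain interior gives 22 − 6 = 16; elaborate interior gives 56 − 55 = 1. No deviation. ✓
Both hold — the high-quality type sends elaborate interior.

elaborate interior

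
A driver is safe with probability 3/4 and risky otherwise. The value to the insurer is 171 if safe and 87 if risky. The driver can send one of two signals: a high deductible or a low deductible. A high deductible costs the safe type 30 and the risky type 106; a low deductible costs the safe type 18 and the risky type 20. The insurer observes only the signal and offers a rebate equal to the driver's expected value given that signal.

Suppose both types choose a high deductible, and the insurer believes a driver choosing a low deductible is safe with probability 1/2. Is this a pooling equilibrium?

At the pooled signal (high deductible) the insurer holds the prior 3/4 and pays 3/4·171 + 1/4·87 = 150. Off-path (low deductible) belief 1/2 gives 1/2·171 + 1/2·87 = 129.
Safe: high deductible gives 150 − 30 = 120; low deductible gives 129 − 18 = 111. Stays. ✓
Risky: high deductible gives 150 − 106 = 44; low deductible gives 129 − 20 = 109. Deviates. ✗

No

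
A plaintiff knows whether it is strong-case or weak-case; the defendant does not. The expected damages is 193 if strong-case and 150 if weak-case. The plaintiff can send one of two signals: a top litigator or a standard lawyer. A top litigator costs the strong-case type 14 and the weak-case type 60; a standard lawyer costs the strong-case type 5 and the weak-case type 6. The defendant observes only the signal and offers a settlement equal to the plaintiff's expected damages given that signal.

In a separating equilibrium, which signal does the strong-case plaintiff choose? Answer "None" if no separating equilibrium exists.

top litigator

Try strong-case → top litigator, weak-case → standard lawyer:
  If types separate, top litigator earns payment 193 and standard lawyer earns 150.
  Strong-case: top litigator gives 193 − 14 = 179; standard lawyer gives 150 − 5 = 145. No deviation. ✓
  Weak-case: standard lawyer gives 150 − 6 = 144; top litigator gives 193 − 60 = 133. No deviation. ✓
Both hold — the strong-case type sends top litigator.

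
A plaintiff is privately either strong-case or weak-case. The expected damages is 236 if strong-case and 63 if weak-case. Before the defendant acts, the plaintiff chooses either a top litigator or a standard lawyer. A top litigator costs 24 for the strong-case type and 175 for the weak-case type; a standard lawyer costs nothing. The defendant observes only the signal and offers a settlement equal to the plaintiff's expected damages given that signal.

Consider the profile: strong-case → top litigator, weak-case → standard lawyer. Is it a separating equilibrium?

Yes

Under separation the defendant infers type exactly: top litigator → strong-case (pays 236), standard lawyer → weak-case (pays 63).
Strong-case: top litigator gives 236 − 24 = 212; standard lawyer gives 63 − 0 = 63. No deviation. ✓
Weak-case: standard lawyer gives 63 − 0 = 63; top litigator gives 236 − 175 = 61. No deviation. ✓
Neither type gains from mimicking the other.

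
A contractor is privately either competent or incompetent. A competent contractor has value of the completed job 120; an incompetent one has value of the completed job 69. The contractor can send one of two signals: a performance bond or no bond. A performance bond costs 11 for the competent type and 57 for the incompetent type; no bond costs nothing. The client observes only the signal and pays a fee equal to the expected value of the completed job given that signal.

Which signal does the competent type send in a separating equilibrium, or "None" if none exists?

Try competent → bond, incompetent → no bond:
  If types separate, bond earns payment 120 and no bond earns 69.
  Competent: bond gives 120 − 11 = 109; no bond gives 69 − 0 = 69. No deviation. ✓
  Incompetent: no bond gives 69 − 0 = 69; bond gives 120 − 57 = 63. No deviation. ✓
Both hold — the competent type sends bond.

bond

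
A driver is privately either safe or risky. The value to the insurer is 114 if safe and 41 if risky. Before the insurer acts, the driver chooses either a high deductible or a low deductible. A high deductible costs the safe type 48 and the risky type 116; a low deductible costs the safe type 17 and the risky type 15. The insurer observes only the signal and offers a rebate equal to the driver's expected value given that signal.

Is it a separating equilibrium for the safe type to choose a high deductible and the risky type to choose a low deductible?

Yes

If types separate, high deductible earns payment 114 and low deductible earns 41.
Safe: high deductible gives 114 − 48 = 66; low deductible gives 41 − 17 = 24. No deviation. ✓
Risky: low deductible gives 41 − 15 = 26; high deductible gives 114 − 116 = -2. No deviation. ✓
Neither type gains from mimicking the other.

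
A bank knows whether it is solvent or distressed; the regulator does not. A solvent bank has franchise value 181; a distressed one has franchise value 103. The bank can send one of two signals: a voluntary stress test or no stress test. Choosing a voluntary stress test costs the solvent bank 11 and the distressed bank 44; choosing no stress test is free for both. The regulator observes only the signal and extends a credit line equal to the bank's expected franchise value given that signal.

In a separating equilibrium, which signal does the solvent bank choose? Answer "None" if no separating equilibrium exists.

None

Try solvent → stress test, distressed → no stress test:
  Under separation the regulator infers type exactly: stress test → solvent (pays 181), no stress test → distressed (pays 103).
  Solvent: stress test gives 181 − 11 = 170; no stress test gives 103 − 0 = 103. No deviation. ✓
  Distressed: no stress test gives 103 − 0 = 103; stress test gives 181 − 44 = 137. Would deviate. ✗
Try solvent → no stress test, distressed → stress test:
  Under separation the regulator infers type exactly: no stress test → solvent (pays 181), stress test → distressed (pays 103).
  Solvent: no stress test gives 181 − 0 = 181; stress test gives 103 − 11 = 92. No deviation. ✓
  Distressed: stress test gives 103 − 44 = 59; no stress test gives 181 − 0 = 181. Would deviate. ✗
Neither assignment is incentive-compatible.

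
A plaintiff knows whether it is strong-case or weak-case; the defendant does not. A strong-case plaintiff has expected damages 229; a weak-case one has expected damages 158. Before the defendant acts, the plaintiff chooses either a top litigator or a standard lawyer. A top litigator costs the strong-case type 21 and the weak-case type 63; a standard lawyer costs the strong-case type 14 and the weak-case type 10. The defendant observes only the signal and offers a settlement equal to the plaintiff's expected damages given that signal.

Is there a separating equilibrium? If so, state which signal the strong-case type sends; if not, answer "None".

Try strong-case → top litigator, weak-case → standard lawyer:
  If types separate, top litigator earns payment 229 and standard lawyer earns 158.
  Strong-case: top litigator gives 229 − 21 = 208; standard lawyer gives 158 − 14 = 144. No deviation. ✓
  Weak-case: standard lawyer gives 158 − 10 = 148; top litigator gives 229 − 63 = 166. Would deviate. ✗
Try strong-case → standard lawyer, weak-case → top litigator:
  If types separate, standard lawyer earns payment 229 and top litigator earns 158.
  Strong-case: standard lawyer gives 229 − 14 = 215; top litigator gives 158 − 21 = 137. No deviation. ✓
  Weak-case: top litigator gives 158 − 63 = 95; standard lawyer gives 229 − 10 = 219. Would deviate. ✗
Neither assignment is incentive-compatible.

None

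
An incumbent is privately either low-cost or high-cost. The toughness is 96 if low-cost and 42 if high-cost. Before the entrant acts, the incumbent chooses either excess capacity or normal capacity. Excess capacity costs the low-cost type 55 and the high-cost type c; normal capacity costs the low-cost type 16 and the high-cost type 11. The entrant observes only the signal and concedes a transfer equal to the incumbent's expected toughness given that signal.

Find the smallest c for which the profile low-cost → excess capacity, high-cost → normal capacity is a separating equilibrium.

65

Under separation: excess capacity → low-cost (pays 96); normal capacity → high-cost (pays 42).
Low-cost: 96 − 55 = 41 ≥ 42 − 16 = 26. Holds regardless of c. ✓
High-cost: 42 − 11 ≥ 96 − c, so c ≥ 96 − 31 = 65.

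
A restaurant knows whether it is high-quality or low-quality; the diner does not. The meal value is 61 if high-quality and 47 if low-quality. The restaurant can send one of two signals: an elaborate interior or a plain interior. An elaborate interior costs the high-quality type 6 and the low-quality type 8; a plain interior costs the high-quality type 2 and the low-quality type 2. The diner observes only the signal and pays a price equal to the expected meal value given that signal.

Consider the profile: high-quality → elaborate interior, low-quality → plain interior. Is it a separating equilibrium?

Under separation the diner infers type exactly: elaborate interior → high-quality (pays 61), plain interior → low-quality (pays 47).
High-quality: elaborate interior gives 61 − 6 = 55; plain interior gives 47 − 2 = 45. No deviation. ✓
Low-quality: plain interior gives 47 − 2 = 45; elaborate interior gives 61 − 8 = 53. Would deviate. ✗

No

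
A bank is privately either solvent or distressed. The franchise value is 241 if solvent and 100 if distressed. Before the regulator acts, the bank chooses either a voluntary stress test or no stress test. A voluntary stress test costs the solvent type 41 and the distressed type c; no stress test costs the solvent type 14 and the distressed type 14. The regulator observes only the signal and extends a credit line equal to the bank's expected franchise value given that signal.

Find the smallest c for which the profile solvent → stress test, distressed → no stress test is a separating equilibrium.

155

Under separation: stress test → solvent (pays 241); no stress test → distressed (pays 100).
Solvent: 241 − 41 = 200 ≥ 100 − 14 = 86. Holds regardless of c. ✓
Distressed: 100 − 14 ≥ 241 − c, so c ≥ 241 − 86 = 155.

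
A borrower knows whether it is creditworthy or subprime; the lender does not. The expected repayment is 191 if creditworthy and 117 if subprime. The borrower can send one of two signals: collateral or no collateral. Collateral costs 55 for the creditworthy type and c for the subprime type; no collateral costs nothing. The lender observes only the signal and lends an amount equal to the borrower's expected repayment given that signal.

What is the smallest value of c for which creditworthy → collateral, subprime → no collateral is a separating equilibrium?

74

Under separation: collateral → creditworthy (pays 191); no collateral → subprime (pays 117).
Creditworthy: 191 − 55 = 136 ≥ 117 − 0 = 117. Holds regardless of c. ✓
Subprime: 117 − 0 ≥ 191 − c, so c ≥ 191 − 117 = 74.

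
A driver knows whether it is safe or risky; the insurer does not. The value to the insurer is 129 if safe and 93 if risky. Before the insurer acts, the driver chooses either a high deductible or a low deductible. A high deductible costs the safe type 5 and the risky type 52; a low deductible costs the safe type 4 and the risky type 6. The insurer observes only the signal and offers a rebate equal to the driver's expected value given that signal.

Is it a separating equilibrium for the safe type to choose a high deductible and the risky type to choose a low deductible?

If types separate, high deductible earns payment 129 and low deductible earns 93.
Safe: high deductible gives 129 − 5 = 124; low deductible gives 93 − 4 = 89. No deviation. ✓
Risky: low deductible gives 93 − 6 = 87; high deductible gives 129 − 52 = 77. No deviation. ✓
Neither type gains from mimicking the other.

Yes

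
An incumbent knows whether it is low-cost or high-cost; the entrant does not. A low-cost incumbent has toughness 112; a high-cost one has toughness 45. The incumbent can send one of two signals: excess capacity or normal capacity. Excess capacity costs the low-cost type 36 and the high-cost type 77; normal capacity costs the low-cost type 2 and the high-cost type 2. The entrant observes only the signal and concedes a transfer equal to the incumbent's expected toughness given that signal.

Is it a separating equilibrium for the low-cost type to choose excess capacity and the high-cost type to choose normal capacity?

Under separation the entrant infers type exactly: excess capacity → low-cost (pays 112), normal capacity → high-cost (pays 45).
Low-cost: excess capacity gives 112 − 36 = 76; normal capacity gives 45 − 2 = 43. No deviation. ✓
High-cost: normal capacity gives 45 − 2 = 43; excess capacity gives 112 − 77 = 35. No deviation. ✓
Both incentive constraints hold.

Yes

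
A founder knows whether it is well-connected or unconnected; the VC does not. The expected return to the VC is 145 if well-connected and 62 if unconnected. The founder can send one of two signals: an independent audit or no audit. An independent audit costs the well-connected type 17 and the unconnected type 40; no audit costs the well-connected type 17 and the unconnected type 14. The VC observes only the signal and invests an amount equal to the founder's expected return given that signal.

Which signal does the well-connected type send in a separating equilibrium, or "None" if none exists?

Try well-connected → audit, unconnected → no audit:
  If types separate, audit earns payment 145 and no audit earns 62.
  Well-connected: audit gives 145 − 17 = 128; no audit gives 62 − 17 = 45. No deviation. ✓
  Unconnected: no audit gives 62 − 14 = 48; audit gives 145 − 40 = 105. Would deviate. ✗
Try well-connected → no audit, unconnected → audit:
  If types separate, no audit earns payment 145 and audit earns 62.
  Well-connected: no audit gives 145 − 17 = 128; audit gives 62 − 17 = 45. No deviation. ✓
  Unconnected: audit gives 62 − 40 = 22; no audit gives 145 − 14 = 131. Would deviate. ✗
Neither assignment is incentive-compatible.

None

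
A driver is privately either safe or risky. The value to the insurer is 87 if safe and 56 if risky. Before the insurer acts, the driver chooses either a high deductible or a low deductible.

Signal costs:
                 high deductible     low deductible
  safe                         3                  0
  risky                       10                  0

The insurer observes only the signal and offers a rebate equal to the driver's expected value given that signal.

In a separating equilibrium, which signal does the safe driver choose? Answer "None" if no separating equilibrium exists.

None

Try safe → high deductible, risky → low deductible:
  Under separation the insurer infers type exactly: high deductible → safe (pays 87), low deductible → risky (pays 56).
  Safe: high deductible gives 87 − 3 = 84; low deductible gives 56 − 0 = 56. No deviation. ✓
  Risky: low deductible gives 56 − 0 = 56; high deductible gives 87 − 10 = 77. Would deviate. ✗
Try safe → low deductible, risky → high deductible:
  Under separation the insurer infers type exactly: low deductible → safe (pays 87), high deductible → risky (pays 56).
  Safe: low deductible gives 87 − 0 = 87; high deductible gives 56 − 3 = 53. No deviation. ✓
  Risky: high deductible gives 56 − 10 = 46; low deductible gives 87 − 0 = 87. Would deviate. ✗
Neither assignment is incentive-compatible.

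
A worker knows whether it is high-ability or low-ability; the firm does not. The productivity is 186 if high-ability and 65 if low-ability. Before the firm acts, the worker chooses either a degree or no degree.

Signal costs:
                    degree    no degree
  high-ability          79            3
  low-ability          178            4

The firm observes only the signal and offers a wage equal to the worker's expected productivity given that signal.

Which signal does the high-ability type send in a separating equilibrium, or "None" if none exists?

Try high-ability → degree, low-ability → no degree:
  Under separation the firm infers type exactly: degree → high-ability (pays 186), no degree → low-ability (pays 65).
  High-ability: degree gives 186 − 79 = 107; no degree gives 65 − 3 = 62. No deviation. ✓
  Low-ability: no degree gives 65 − 4 = 61; degree gives 186 − 178 = 8. No deviation. ✓
Both hold — the high-ability type sends degree.

degree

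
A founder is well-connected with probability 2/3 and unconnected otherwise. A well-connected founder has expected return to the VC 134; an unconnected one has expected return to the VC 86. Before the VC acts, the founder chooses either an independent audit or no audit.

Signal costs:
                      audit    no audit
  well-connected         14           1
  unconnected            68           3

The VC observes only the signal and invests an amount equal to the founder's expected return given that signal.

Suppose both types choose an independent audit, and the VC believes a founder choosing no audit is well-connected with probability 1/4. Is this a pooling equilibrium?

No

At the pooled signal (audit) the VC holds the prior 2/3 and pays 2/3·134 + 1/3·86 = 118. Off-path (no audit) belief 1/4 gives 1/4·134 + 3/4·86 = 98.
Well-connected: audit gives 118 − 14 = 104; no audit gives 98 − 1 = 97. Stays. ✓
Unconnected: audit gives 118 − 68 = 50; no audit gives 98 − 3 = 95. Deviates. ✗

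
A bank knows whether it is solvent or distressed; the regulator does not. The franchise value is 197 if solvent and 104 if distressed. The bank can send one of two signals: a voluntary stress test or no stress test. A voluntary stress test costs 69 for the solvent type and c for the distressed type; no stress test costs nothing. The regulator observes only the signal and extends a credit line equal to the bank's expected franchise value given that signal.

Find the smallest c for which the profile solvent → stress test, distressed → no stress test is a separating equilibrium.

Under separation: stress test → solvent (pays 197); no stress test → distressed (pays 104).
Solvent: 197 − 69 = 128 ≥ 104 − 0 = 104. Holds regardless of c. ✓
Distressed: 104 − 0 ≥ 197 − c, so c ≥ 197 − 104 = 93.

93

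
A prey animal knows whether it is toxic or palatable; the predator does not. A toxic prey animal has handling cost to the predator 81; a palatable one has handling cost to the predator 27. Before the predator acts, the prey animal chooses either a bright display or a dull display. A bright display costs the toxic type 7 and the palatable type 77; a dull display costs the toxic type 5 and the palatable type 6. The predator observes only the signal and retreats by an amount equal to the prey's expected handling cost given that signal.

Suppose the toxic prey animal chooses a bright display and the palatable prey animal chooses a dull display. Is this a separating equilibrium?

Under separation the predator infers type exactly: bright display → toxic (pays 81), dull display → palatable (pays 27).
Toxic: bright display gives 81 − 7 = 74; dull display gives 27 − 5 = 22. No deviation. ✓
Palatable: dull display gives 27 − 6 = 21; bright display gives 81 − 77 = 4. No deviation. ✓
Neither type gains from mimicking the other.

Yes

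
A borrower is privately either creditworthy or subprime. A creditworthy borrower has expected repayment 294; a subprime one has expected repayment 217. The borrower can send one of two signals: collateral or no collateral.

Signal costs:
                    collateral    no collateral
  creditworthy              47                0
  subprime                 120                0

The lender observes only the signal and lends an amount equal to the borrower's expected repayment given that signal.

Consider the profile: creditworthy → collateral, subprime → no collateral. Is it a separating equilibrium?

If types separate, collateral earns payment 294 and no collateral earns 217.
Creditworthy: collateral gives 294 − 47 = 247; no collateral gives 217 − 0 = 217. No deviation. ✓
Subprime: no collateral gives 217 − 0 = 217; collateral gives 294 − 120 = 174. No deviation. ✓
Neither type gains from mimicking the other.

Yes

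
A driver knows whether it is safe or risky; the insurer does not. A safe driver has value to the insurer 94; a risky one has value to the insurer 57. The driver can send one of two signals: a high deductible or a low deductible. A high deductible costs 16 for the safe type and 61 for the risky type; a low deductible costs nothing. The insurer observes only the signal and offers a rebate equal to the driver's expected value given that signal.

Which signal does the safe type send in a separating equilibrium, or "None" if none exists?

high deductible

Try safe → high deductible, risky → low deductible:
  Under separation the insurer infers type exactly: high deductible → safe (pays 94), low deductible → risky (pays 57).
  Safe: high deductible gives 94 − 16 = 78; low deductible gives 57 − 0 = 57. No deviation. ✓
  Risky: low deductible gives 57 − 0 = 57; high deductible gives 94 − 61 = 33. No deviation. ✓
Both hold — the safe type sends high deductible.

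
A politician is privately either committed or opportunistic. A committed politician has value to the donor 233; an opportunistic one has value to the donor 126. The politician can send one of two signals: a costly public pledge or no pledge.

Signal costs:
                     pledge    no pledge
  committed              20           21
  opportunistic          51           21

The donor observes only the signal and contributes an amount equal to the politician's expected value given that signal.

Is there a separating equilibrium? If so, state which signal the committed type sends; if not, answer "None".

None

Try committed → pledge, opportunistic → no pledge:
  Under separation the donor infers type exactly: pledge → committed (pays 233), no pledge → opportunistic (pays 126).
  Committed: pledge gives 233 − 20 = 213; no pledge gives 126 − 21 = 105. No deviation. ✓
  Opportunistic: no pledge gives 126 − 21 = 105; pledge gives 233 − 51 = 182. Would deviate. ✗
Try committed → no pledge, opportunistic → pledge:
  Under separation the donor infers type exactly: no pledge → committed (pays 233), pledge → opportunistic (pays 126).
  Committed: no pledge gives 233 − 21 = 212; pledge gives 126 − 20 = 106. No deviation. ✓
  Opportunistic: pledge gives 126 − 51 = 75; no pledge gives 233 − 21 = 212. Would deviate. ✗
Neither assignment is incentive-compatible.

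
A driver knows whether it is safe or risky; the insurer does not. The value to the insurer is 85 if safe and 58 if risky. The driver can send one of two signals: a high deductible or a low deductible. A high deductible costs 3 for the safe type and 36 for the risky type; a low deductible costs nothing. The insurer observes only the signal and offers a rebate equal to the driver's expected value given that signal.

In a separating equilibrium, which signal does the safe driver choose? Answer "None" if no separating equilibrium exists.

Try safe → high deductible, risky → low deductible:
  If types separate, high deductible earns payment 85 and low deductible earns 58.
  Safe: high deductible gives 85 − 3 = 82; low deductible gives 58 − 0 = 58. No deviation. ✓
  Risky: low deductible gives 58 − 0 = 58; high deductible gives 85 − 36 = 49. No deviation. ✓
Both hold — the safe type sends high deductible.

high deductible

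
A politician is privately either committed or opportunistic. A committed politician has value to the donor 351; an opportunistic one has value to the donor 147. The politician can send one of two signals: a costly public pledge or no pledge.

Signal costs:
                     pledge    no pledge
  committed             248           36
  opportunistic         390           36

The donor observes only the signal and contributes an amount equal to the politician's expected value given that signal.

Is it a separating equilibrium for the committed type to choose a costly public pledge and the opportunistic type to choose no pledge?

If types separate, pledge earns payment 351 and no pledge earns 147.
Committed: pledge gives 351 − 248 = 103; no pledge gives 147 − 36 = 111. Would deviate. ✗
Opportunistic: no pledge gives 147 − 36 = 111; pledge gives 351 − 390 = -39. No deviation. ✓

No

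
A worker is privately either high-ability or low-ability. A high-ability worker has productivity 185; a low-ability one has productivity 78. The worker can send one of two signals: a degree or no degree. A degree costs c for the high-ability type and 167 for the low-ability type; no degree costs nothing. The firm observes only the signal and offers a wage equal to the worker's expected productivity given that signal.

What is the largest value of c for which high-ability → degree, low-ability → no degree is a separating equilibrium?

Under separation: degree → high-ability (pays 185); no degree → low-ability (pays 78).
Low-ability: 78 − 0 = 78 ≥ 185 − 167 = 18. Holds regardless of c. ✓
High-ability: 185 − c ≥ 78 − 0, so c ≤ 185 − 78 = 107.

107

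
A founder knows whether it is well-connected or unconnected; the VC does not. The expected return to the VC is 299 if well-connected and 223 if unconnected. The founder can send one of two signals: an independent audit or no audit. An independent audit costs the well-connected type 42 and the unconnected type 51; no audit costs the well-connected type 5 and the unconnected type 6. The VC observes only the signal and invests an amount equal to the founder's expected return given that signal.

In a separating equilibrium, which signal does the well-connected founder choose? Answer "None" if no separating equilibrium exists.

Try well-connected → audit, unconnected → no audit:
  Under separation the VC infers type exactly: audit → well-connected (pays 299), no audit → unconnected (pays 223).
  Well-connected: audit gives 299 − 42 = 257; no audit gives 223 − 5 = 218. No deviation. ✓
  Unconnected: no audit gives 223 − 6 = 217; audit gives 299 − 51 = 248. Would deviate. ✗
Try well-connected → no audit, unconnected → audit:
  Under separation the VC infers type exactly: no audit → well-connected (pays 299), audit → unconnected (pays 223).
  Well-connected: no audit gives 299 − 5 = 294; audit gives 223 − 42 = 181. No deviation. ✓
  Unconnected: audit gives 223 − 51 = 172; no audit gives 299 − 6 = 293. Would deviate. ✗
Neither assignment is incentive-compatible.

None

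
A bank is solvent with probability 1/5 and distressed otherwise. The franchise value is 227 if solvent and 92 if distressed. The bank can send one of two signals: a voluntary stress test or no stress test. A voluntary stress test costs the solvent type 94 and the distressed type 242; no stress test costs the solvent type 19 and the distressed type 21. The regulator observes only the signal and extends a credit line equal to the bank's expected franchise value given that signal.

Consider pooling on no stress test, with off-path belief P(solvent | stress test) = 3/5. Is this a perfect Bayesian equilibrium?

Yes

On the equilibrium path (no stress test) the regulator holds the prior 1/5 and pays 1/5·227 + 4/5·92 = 119. Off-path (stress test) belief 3/5 gives 3/5·227 + 2/5·92 = 173.
Solvent: no stress test gives 119 − 19 = 100; stress test gives 173 − 94 = 79. Stays. ✓
Distressed: no stress test gives 119 − 21 = 98; stress test gives 173 − 242 = -69. Stays. ✓
Beliefs are Bayes-consistent on-path and both types best-respond.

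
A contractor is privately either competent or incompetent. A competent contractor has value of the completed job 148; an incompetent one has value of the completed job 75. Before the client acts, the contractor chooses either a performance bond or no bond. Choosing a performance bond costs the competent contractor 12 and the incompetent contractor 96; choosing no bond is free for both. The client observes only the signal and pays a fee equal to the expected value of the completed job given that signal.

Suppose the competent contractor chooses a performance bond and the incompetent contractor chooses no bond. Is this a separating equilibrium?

Yes

Under separation the client infers type exactly: bond → competent (pays 148), no bond → incompetent (pays 75).
Competent: bond gives 148 − 12 = 136; no bond gives 75 − 0 = 75. No deviation. ✓
Incompetent: no bond gives 75 − 0 = 75; bond gives 148 − 96 = 52. No deviation. ✓
Both incentive constraints hold.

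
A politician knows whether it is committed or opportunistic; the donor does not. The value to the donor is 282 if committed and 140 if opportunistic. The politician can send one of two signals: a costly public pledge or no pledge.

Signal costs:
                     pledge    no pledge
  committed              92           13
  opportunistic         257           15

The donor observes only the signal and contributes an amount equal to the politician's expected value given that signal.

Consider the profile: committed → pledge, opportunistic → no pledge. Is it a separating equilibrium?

If types separate, pledge earns payment 282 and no pledge earns 140.
Committed: pledge gives 282 − 92 = 190; no pledge gives 140 − 13 = 127. No deviation. ✓
Opportunistic: no pledge gives 140 − 15 = 125; pledge gives 282 − 257 = 25. No deviation. ✓
Neither type gains from mimicking the other.

Yes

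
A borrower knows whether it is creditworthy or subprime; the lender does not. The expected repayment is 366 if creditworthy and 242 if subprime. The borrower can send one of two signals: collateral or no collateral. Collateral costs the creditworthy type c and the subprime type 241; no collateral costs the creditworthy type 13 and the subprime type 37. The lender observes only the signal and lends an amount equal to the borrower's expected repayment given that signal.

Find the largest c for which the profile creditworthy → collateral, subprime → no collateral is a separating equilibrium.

Under separation: collateral → creditworthy (pays 366); no collateral → subprime (pays 242).
Subprime: 242 − 37 = 205 ≥ 366 − 241 = 125. Holds regardless of c. ✓
Creditworthy: 366 − c ≥ 242 − 13, so c ≤ 366 − 229 = 137.

137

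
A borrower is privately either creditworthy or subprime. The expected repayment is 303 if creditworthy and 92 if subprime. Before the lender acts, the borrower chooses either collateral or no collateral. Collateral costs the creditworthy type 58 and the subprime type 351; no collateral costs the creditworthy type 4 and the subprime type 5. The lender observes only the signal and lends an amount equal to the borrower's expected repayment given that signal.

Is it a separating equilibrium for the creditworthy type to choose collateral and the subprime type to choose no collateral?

Yes

If types separate, collateral earns payment 303 and no collateral earns 92.
Creditworthy: collateral gives 303 − 58 = 245; no collateral gives 92 − 4 = 88. No deviation. ✓
Subprime: no collateral gives 92 − 5 = 87; collateral gives 303 − 351 = -48. No deviation. ✓
Neither type gains from mimicking the other.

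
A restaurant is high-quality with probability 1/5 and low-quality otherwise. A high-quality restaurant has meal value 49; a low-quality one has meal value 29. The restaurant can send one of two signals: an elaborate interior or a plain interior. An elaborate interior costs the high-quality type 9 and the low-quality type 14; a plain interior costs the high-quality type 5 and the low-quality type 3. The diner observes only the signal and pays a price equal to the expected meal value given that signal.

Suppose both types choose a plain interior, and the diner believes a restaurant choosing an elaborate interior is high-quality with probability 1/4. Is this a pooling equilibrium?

Yes

On the equilibrium path (plain interior) the diner holds the prior 1/5 and pays 1/5·49 + 4/5·29 = 33. Off-path (elaborate interior) belief 1/4 gives 1/4·49 + 3/4·29 = 34.
High-quality: plain interior gives 33 − 5 = 28; elaborate interior gives 34 − 9 = 25. Stays. ✓
Low-quality: plain interior gives 33 − 3 = 30; elaborate interior gives 34 − 14 = 20. Stays. ✓
Beliefs are Bayes-consistent on-path and both types best-respond.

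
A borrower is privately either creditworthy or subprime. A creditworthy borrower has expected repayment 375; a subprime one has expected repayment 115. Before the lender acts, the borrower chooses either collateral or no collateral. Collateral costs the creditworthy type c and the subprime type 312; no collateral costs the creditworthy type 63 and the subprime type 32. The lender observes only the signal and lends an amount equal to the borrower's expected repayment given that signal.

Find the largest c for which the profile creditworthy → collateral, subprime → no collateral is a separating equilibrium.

Under separation: collateral → creditworthy (pays 375); no collateral → subprime (pays 115).
Subprime: 115 − 32 = 83 ≥ 375 − 312 = 63. Holds regardless of c. ✓
Creditworthy: 375 − c ≥ 115 − 63, so c ≤ 375 − 52 = 323.

323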